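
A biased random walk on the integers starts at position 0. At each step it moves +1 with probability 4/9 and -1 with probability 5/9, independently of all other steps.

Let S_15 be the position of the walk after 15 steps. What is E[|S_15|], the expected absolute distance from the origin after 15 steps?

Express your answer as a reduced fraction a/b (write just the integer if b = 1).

Answer: 8668568671535/2541865828329

Derivation:
S_15 takes values m ≡ 1 (mod 2) with |m| ≤ 15; P(S_15=m) = C(15,(15+m)/2) · (4/9)^((15+m)/2) · (5/9)^((15-m)/2).
Distribution: P(S=-15)=30517578125/205891132094649, P(S=-13)=122070312500/68630377364883, P(S=-11)=683593750000/68630377364883, P(S=-9)=7109375000000/205891132094649, P(S=-7)=5687500000000/68630377364883, P(S=-5)=10010000000000/68630377364883, P(S=-3)=40040000000000/205891132094649, P(S=-1)=4576000000000/22876792454961, P(S=1)=3660800000000/22876792454961, P(S=3)=20500480000000/205891132094649, P(S=5)=3280076800000/68630377364883, P(S=7)=1192755200000/68630377364883, P(S=9)=954204160000/205891132094649, P(S=11)=58720256000/68630377364883, P(S=13)=6710886400/68630377364883, P(S=15)=1073741824/205891132094649
E[|S_15|] = Σ_m |m|·P(S_15=m) = 8668568671535/2541865828329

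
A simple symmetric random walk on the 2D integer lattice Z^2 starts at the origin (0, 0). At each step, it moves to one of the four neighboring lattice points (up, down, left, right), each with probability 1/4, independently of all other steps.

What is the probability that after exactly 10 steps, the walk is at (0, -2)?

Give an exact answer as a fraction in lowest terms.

Let h be the number of horizontal steps (so 10-h are vertical). To end at (0,-2) need (h+0)/2 right-steps and ((10-h)-2)/2 up-steps.
Sum over h with 0 ≤ h ≤ 8, h ≡ 0 (mod 2), 10-h ≡ 0 (mod 2):
h=0: C(10,0)·C(0,0)·C(10,4) = 1·1·210 = 210
h=2: C(10,2)·C(2,1)·C(8,3) = 45·2·56 = 5040
h=4: C(10,4)·C(4,2)·C(6,2) = 210·6·15 = 18900
h=6: C(10,6)·C(6,3)·C(4,1) = 210·20·4 = 16800
h=8: C(10,8)·C(8,4)·C(2,0) = 45·70·1 = 3150
Total favorable: 44100
Total paths: 4^10 = 1048576
P = 44100/1048576 = 11025/262144

Answer: 11025/262144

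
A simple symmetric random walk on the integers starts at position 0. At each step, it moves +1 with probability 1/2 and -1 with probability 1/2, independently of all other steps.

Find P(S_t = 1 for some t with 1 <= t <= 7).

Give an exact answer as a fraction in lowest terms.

Answer: 93/128

Derivation:
Count via complement. Let g(t,s) = #length-t paths at position s with S_1..S_t all ≠ 1.
g(t,s) = g(t-1,s-1) + g(t-1,s+1) for s ≠ 1; g(t,1) = 0.
t=0: g(0,0)=1
t=1: g(1,-1)=1
t=2: g(2,-2)=1 g(2,0)=1
t=3: g(3,-3)=1 g(3,-1)=2
t=4: g(4,-4)=1 g(4,-2)=3 g(4,0)=2
t=5: g(5,-5)=1 g(5,-3)=4 g(5,-1)=5
t=6: g(6,-6)=1 g(6,-4)=5 g(6,-2)=9 g(6,0)=5
t=7: g(7,-7)=1 g(7,-5)=6 g(7,-3)=14 g(7,-1)=14
Paths never hitting 1: Σ_s g(7,s) = 35
Paths hitting 1: 2^7 - 35 = 93
P = 93/128 = 93/128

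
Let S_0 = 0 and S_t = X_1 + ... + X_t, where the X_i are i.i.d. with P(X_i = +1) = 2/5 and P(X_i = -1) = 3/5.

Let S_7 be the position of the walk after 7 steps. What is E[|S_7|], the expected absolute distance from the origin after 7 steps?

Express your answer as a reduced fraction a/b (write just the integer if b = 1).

Answer: 38227/15625

Derivation:
S_7 takes values m ≡ 1 (mod 2) with |m| ≤ 7; P(S_7=m) = C(7,(7+m)/2) · (2/5)^((7+m)/2) · (3/5)^((7-m)/2).
Distribution: P(S=-7)=2187/78125, P(S=-5)=10206/78125, P(S=-3)=20412/78125, P(S=-1)=4536/15625, P(S=1)=3024/15625, P(S=3)=6048/78125, P(S=5)=1344/78125, P(S=7)=128/78125
E[|S_7|] = Σ_m |m|·P(S_7=m) = 38227/15625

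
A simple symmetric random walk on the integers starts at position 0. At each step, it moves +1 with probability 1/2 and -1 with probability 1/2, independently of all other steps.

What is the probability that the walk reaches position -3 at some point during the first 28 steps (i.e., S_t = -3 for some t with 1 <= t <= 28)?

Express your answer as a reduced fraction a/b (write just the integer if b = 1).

Answer: 19179317/33554432

Derivation:
Count via complement. Let g(t,s) = #length-t paths at position s with S_1..S_t all ≠ -3.
g(t,s) = g(t-1,s-1) + g(t-1,s+1) for s ≠ -3; g(t,-3) = 0.
t=0: g(0,0)=1
t=1: g(1,-1)=1 g(1,1)=1
t=2: g(2,-2)=1 g(2,0)=2 g(2,2)=1
t=3: g(3,-1)=3 g(3,1)=3 g(3,3)=1
t=4: g(4,-2)=3 g(4,0)=6 g(4,2)=4 g(4,4)=1
t=5: g(5,-1)=9 g(5,1)=10 g(5,3)=5 g(5,5)=1
t=6: g(6,-2)=9 g(6,0)=19 g(6,2)=15 g(6,4)=6 g(6,6)=1
t=7: g(7,-1)=28 g(7,1)=34 g(7,3)=21 g(7,5)=7 g(7,7)=1
t=8: g(8,-2)=28 g(8,0)=62 g(8,2)=55 g(8,4)=28 g(8,6)=8 g(8,8)=1
t=9: g(9,-1)=90 g(9,1)=117 g(9,3)=83 g(9,5)=36 g(9,7)=9 g(9,9)=1
t=10: g(10,-2)=90 g(10,0)=207 g(10,2)=200 g(10,4)=119 g(10,6)=45 g(10,8)=10 g(10,10)=1
t=11: g(11,-1)=297 g(11,1)=407 g(11,3)=319 g(11,5)=164 g(11,7)=55 g(11,9)=11 g(11,11)=1
t=12: g(12,-2)=297 g(12,0)=704 g(12,2)=726 g(12,4)=483 g(12,6)=219 g(12,8)=66 g(12,10)=12 g(12,12)=1
t=13: g(13,-1)=1001 g(13,1)=1430 g(13,3)=1209 g(13,5)=702 g(13,7)=285 g(13,9)=78 g(13,11)=13 g(13,13)=1
t=14: g(14,-2)=1001 g(14,0)=2431 g(14,2)=2639 g(14,4)=1911 g(14,6)=987 g(14,8)=363 g(14,10)=91 g(14,12)=14 g(14,14)=1
t=15: g(15,-1)=3432 g(15,1)=5070 g(15,3)=4550 g(15,5)=2898 g(15,7)=1350 g(15,9)=454 g(15,11)=105 g(15,13)=15 g(15,15)=1
t=16: g(16,-2)=3432 g(16,0)=8502 g(16,2)=9620 g(16,4)=7448 g(16,6)=4248 g(16,8)=1804 g(16,10)=559 g(16,12)=120 g(16,14)=16 g(16,16)=1
t=17: g(17,-1)=11934 g(17,1)=18122 g(17,3)=17068 g(17,5)=11696 g(17,7)=6052 g(17,9)=2363 g(17,11)=679 g(17,13)=136 g(17,15)=17 g(17,17)=1
t=18: g(18,-2)=11934 g(18,0)=30056 g(18,2)=35190 g(18,4)=28764 g(18,6)=17748 g(18,8)=8415 g(18,10)=3042 g(18,12)=815 g(18,14)=153 g(18,16)=18 g(18,18)=1
t=19: g(19,-1)=41990 g(19,1)=65246 g(19,3)=63954 g(19,5)=46512 g(19,7)=26163 g(19,9)=11457 g(19,11)=3857 g(19,13)=968 g(19,15)=171 g(19,17)=19 g(19,19)=1
t=20: g(20,-2)=41990 g(20,0)=107236 g(20,2)=129200 g(20,4)=110466 g(20,6)=72675 g(20,8)=37620 g(20,10)=15314 g(20,12)=4825 g(20,14)=1139 g(20,16)=190 g(20,18)=20 g(20,20)=1
t=21: g(21,-1)=149226 g(21,1)=236436 g(21,3)=239666 g(21,5)=183141 g(21,7)=110295 g(21,9)=52934 g(21,11)=20139 g(21,13)=5964 g(21,15)=1329 g(21,17)=210 g(21,19)=21 g(21,21)=1
t=22: g(22,-2)=149226 g(22,0)=385662 g(22,2)=476102 g(22,4)=422807 g(22,6)=293436 g(22,8)=163229 g(22,10)=73073 g(22,12)=26103 g(22,14)=7293 g(22,16)=1539 g(22,18)=231 g(22,20)=22 g(22,22)=1
t=23: g(23,-1)=534888 g(23,1)=861764 g(23,3)=898909 g(23,5)=716243 g(23,7)=456665 g(23,9)=236302 g(23,11)=99176 g(23,13)=33396 g(23,15)=8832 g(23,17)=1770 g(23,19)=253 g(23,21)=23 g(23,23)=1
t=24: g(24,-2)=534888 g(24,0)=1396652 g(24,2)=1760673 g(24,4)=1615152 g(24,6)=1172908 g(24,8)=692967 g(24,10)=335478 g(24,12)=132572 g(24,14)=42228 g(24,16)=10602 g(24,18)=2023 g(24,20)=276 g(24,22)=24 g(24,24)=1
t=25: g(25,-1)=1931540 g(25,1)=3157325 g(25,3)=3375825 g(25,5)=2788060 g(25,7)=1865875 g(25,9)=1028445 g(25,11)=468050 g(25,13)=174800 g(25,15)=52830 g(25,17)=12625 g(25,19)=2299 g(25,21)=300 g(25,23)=25 g(25,25)=1
t=26: g(26,-2)=1931540 g(26,0)=5088865 g(26,2)=6533150 g(26,4)=6163885 g(26,6)=4653935 g(26,8)=2894320 g(26,10)=1496495 g(26,12)=642850 g(26,14)=227630 g(26,16)=65455 g(26,18)=14924 g(26,20)=2599 g(26,22)=325 g(26,24)=26 g(26,26)=1
t=27: g(27,-1)=7020405 g(27,1)=11622015 g(27,3)=12697035 g(27,5)=10817820 g(27,7)=7548255 g(27,9)=4390815 g(27,11)=2139345 g(27,13)=870480 g(27,15)=293085 g(27,17)=80379 g(27,19)=17523 g(27,21)=2924 g(27,23)=351 g(27,25)=27 g(27,27)=1
t=28: g(28,-2)=7020405 g(28,0)=18642420 g(28,2)=24319050 g(28,4)=23514855 g(28,6)=18366075 g(28,8)=11939070 g(28,10)=6530160 g(28,12)=3009825 g(28,14)=1163565 g(28,16)=373464 g(28,18)=97902 g(28,20)=20447 g(28,22)=3275 g(28,24)=378 g(28,26)=28 g(28,28)=1
Paths never hitting -3: Σ_s g(28,s) = 115000920
Paths hitting -3: 2^28 - 115000920 = 153434536
P = 153434536/268435456 = 19179317/33554432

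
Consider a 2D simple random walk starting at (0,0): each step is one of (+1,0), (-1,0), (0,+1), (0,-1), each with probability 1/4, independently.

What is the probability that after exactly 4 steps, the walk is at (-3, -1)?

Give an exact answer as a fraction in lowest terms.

Let h be the number of horizontal steps (so 4-h are vertical). To end at (-3,-1) need (h-3)/2 right-steps and ((4-h)-1)/2 up-steps.
Sum over h with 3 ≤ h ≤ 3, h ≡ 1 (mod 2), 4-h ≡ 1 (mod 2):
h=3: C(4,3)·C(3,0)·C(1,0) = 4·1·1 = 4
Total favorable: 4
Total paths: 4^4 = 256
P = 4/256 = 1/64

Answer: 1/64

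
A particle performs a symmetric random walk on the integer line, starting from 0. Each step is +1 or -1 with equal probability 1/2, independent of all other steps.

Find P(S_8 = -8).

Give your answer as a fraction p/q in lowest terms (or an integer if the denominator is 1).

To reach position -8 after 8 steps: need 0 steps of +1 and 8 of -1.
Favorable paths: C(8,0) = 1
Total paths: 2^8 = 256
P = 1/256 = 1/256

Answer: 1/256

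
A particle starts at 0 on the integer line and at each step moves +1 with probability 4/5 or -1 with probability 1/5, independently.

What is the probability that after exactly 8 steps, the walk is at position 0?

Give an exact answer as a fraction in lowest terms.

To reach position 0 after 8 steps: need 4 steps of +1 and 4 steps of -1.
Number of such sequences: C(8,4) = 70
Each has probability (4/5)^4 · (1/5)^4 = 256/390625
P = 70 · 256/390625 = 3584/78125

Answer: 3584/78125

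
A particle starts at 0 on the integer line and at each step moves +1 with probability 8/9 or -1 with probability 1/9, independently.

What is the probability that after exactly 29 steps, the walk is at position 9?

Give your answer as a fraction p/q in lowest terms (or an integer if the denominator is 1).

Answer: 962209552770424624906240/1570042899082081611640534563

Derivation:
To reach position 9 after 29 steps: need 19 steps of +1 and 10 steps of -1.
Number of such sequences: C(29,19) = 20030010
Each has probability (8/9)^19 · (1/9)^10 = 144115188075855872/4710128697246244834921603689
P = 20030010 · 144115188075855872/4710128697246244834921603689 = 962209552770424624906240/1570042899082081611640534563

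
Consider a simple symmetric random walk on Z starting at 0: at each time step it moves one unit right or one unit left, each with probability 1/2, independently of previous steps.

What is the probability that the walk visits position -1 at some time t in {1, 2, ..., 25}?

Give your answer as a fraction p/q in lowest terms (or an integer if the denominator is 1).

Count via complement. Let g(t,s) = #length-t paths at position s with S_1..S_t all ≠ -1.
g(t,s) = g(t-1,s-1) + g(t-1,s+1) for s ≠ -1; g(t,-1) = 0.
t=0: g(0,0)=1
t=1: g(1,1)=1
t=2: g(2,0)=1 g(2,2)=1
t=3: g(3,1)=2 g(3,3)=1
t=4: g(4,0)=2 g(4,2)=3 g(4,4)=1
t=5: g(5,1)=5 g(5,3)=4 g(5,5)=1
t=6: g(6,0)=5 g(6,2)=9 g(6,4)=5 g(6,6)=1
t=7: g(7,1)=14 g(7,3)=14 g(7,5)=6 g(7,7)=1
t=8: g(8,0)=14 g(8,2)=28 g(8,4)=20 g(8,6)=7 g(8,8)=1
t=9: g(9,1)=42 g(9,3)=48 g(9,5)=27 g(9,7)=8 g(9,9)=1
t=10: g(10,0)=42 g(10,2)=90 g(10,4)=75 g(10,6)=35 g(10,8)=9 g(10,10)=1
t=11: g(11,1)=132 g(11,3)=165 g(11,5)=110 g(11,7)=44 g(11,9)=10 g(11,11)=1
t=12: g(12,0)=132 g(12,2)=297 g(12,4)=275 g(12,6)=154 g(12,8)=54 g(12,10)=11 g(12,12)=1
t=13: g(13,1)=429 g(13,3)=572 g(13,5)=429 g(13,7)=208 g(13,9)=65 g(13,11)=12 g(13,13)=1
t=14: g(14,0)=429 g(14,2)=1001 g(14,4)=1001 g(14,6)=637 g(14,8)=273 g(14,10)=77 g(14,12)=13 g(14,14)=1
t=15: g(15,1)=1430 g(15,3)=2002 g(15,5)=1638 g(15,7)=910 g(15,9)=350 g(15,11)=90 g(15,13)=14 g(15,15)=1
t=16: g(16,0)=1430 g(16,2)=3432 g(16,4)=3640 g(16,6)=2548 g(16,8)=1260 g(16,10)=440 g(16,12)=104 g(16,14)=15 g(16,16)=1
t=17: g(17,1)=4862 g(17,3)=7072 g(17,5)=6188 g(17,7)=3808 g(17,9)=1700 g(17,11)=544 g(17,13)=119 g(17,15)=16 g(17,17)=1
t=18: g(18,0)=4862 g(18,2)=11934 g(18,4)=13260 g(18,6)=9996 g(18,8)=5508 g(18,10)=2244 g(18,12)=663 g(18,14)=135 g(18,16)=17 g(18,18)=1
t=19: g(19,1)=16796 g(19,3)=25194 g(19,5)=23256 g(19,7)=15504 g(19,9)=7752 g(19,11)=2907 g(19,13)=798 g(19,15)=152 g(19,17)=18 g(19,19)=1
t=20: g(20,0)=16796 g(20,2)=41990 g(20,4)=48450 g(20,6)=38760 g(20,8)=23256 g(20,10)=10659 g(20,12)=3705 g(20,14)=950 g(20,16)=170 g(20,18)=19 g(20,20)=1
t=21: g(21,1)=58786 g(21,3)=90440 g(21,5)=87210 g(21,7)=62016 g(21,9)=33915 g(21,11)=14364 g(21,13)=4655 g(21,15)=1120 g(21,17)=189 g(21,19)=20 g(21,21)=1
t=22: g(22,0)=58786 g(22,2)=149226 g(22,4)=177650 g(22,6)=149226 g(22,8)=95931 g(22,10)=48279 g(22,12)=19019 g(22,14)=5775 g(22,16)=1309 g(22,18)=209 g(22,20)=21 g(22,22)=1
t=23: g(23,1)=208012 g(23,3)=326876 g(23,5)=326876 g(23,7)=245157 g(23,9)=144210 g(23,11)=67298 g(23,13)=24794 g(23,15)=7084 g(23,17)=1518 g(23,19)=230 g(23,21)=22 g(23,23)=1
t=24: g(24,0)=208012 g(24,2)=534888 g(24,4)=653752 g(24,6)=572033 g(24,8)=389367 g(24,10)=211508 g(24,12)=92092 g(24,14)=31878 g(24,16)=8602 g(24,18)=1748 g(24,20)=252 g(24,22)=23 g(24,24)=1
t=25: g(25,1)=742900 g(25,3)=1188640 g(25,5)=1225785 g(25,7)=961400 g(25,9)=600875 g(25,11)=303600 g(25,13)=123970 g(25,15)=40480 g(25,17)=10350 g(25,19)=2000 g(25,21)=275 g(25,23)=24 g(25,25)=1
Paths never hitting -1: Σ_s g(25,s) = 5200300
Paths hitting -1: 2^25 - 5200300 = 28354132
P = 28354132/33554432 = 7088533/8388608

Answer: 7088533/8388608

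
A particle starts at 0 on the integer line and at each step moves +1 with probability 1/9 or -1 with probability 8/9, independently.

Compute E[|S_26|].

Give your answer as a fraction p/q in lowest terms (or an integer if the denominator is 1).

S_26 takes values m ≡ 0 (mod 2) with |m| ≤ 26; P(S_26=m) = C(26,(26+m)/2) · (1/9)^((26+m)/2) · (8/9)^((26-m)/2).
Distribution: P(S=-26)=302231454903657293676544/6461081889226673298932241, P(S=-24)=982252228436886204448768/6461081889226673298932241, P(S=-22)=1534769106932634694451200/6461081889226673298932241, P(S=-20)=1534769106932634694451200/6461081889226673298932241, P(S=-18)=1103115295607831186636800/6461081889226673298932241, P(S=-16)=606713412584307152650240/6461081889226673298932241, P(S=-14)=265437118005634379284480/6461081889226673298932241, P(S=-12)=94798970716297992601600/6461081889226673298932241, P(S=-10)=28143444431400966553600/6461081889226673298932241, P(S=-8)=7035861107850241638400/6461081889226673298932241, P(S=-6)=1495120485418176348160/6461081889226673298932241, P(S=-4)=271840088257850245120/6461081889226673298932241, P(S=-2)=42475013790289100800/6461081889226673298932241, P(S=0)=5717790317923532800/6461081889226673298932241, P(S=2)=663672090473267200/6461081889226673298932241, P(S=4)=66367209047326720/6461081889226673298932241, P(S=6)=5703432027504640/6461081889226673298932241, P(S=8)=419370002022400/6461081889226673298932241, P(S=10)=26210625126400/6461081889226673298932241, P(S=12)=1379506585600/6461081889226673298932241, P(S=14)=60353413120/6461081889226673298932241, P(S=16)=2155479040/6461081889226673298932241, P(S=18)=61235200/6461081889226673298932241, P(S=20)=1331200/6461081889226673298932241, P(S=22)=20800/6461081889226673298932241, P(S=24)=208/6461081889226673298932241, P(S=26)=1/6461081889226673298932241
E[|S_26|] = Σ_m |m|·P(S_26=m) = 130657437021253391580401434/6461081889226673298932241

Answer: 130657437021253391580401434/6461081889226673298932241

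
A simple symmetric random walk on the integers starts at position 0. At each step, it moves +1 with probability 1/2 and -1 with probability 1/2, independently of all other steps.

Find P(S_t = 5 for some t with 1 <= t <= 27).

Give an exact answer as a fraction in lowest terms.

Answer: 46295513/134217728

Derivation:
Count via complement. Let g(t,s) = #length-t paths at position s with S_1..S_t all ≠ 5.
g(t,s) = g(t-1,s-1) + g(t-1,s+1) for s ≠ 5; g(t,5) = 0.
t=0: g(0,0)=1
t=1: g(1,-1)=1 g(1,1)=1
t=2: g(2,-2)=1 g(2,0)=2 g(2,2)=1
t=3: g(3,-3)=1 g(3,-1)=3 g(3,1)=3 g(3,3)=1
t=4: g(4,-4)=1 g(4,-2)=4 g(4,0)=6 g(4,2)=4 g(4,4)=1
t=5: g(5,-5)=1 g(5,-3)=5 g(5,-1)=10 g(5,1)=10 g(5,3)=5
t=6: g(6,-6)=1 g(6,-4)=6 g(6,-2)=15 g(6,0)=20 g(6,2)=15 g(6,4)=5
t=7: g(7,-7)=1 g(7,-5)=7 g(7,-3)=21 g(7,-1)=35 g(7,1)=35 g(7,3)=20
t=8: g(8,-8)=1 g(8,-6)=8 g(8,-4)=28 g(8,-2)=56 g(8,0)=70 g(8,2)=55 g(8,4)=20
t=9: g(9,-9)=1 g(9,-7)=9 g(9,-5)=36 g(9,-3)=84 g(9,-1)=126 g(9,1)=125 g(9,3)=75
t=10: g(10,-10)=1 g(10,-8)=10 g(10,-6)=45 g(10,-4)=120 g(10,-2)=210 g(10,0)=251 g(10,2)=200 g(10,4)=75
t=11: g(11,-11)=1 g(11,-9)=11 g(11,-7)=55 g(11,-5)=165 g(11,-3)=330 g(11,-1)=461 g(11,1)=451 g(11,3)=275
t=12: g(12,-12)=1 g(12,-10)=12 g(12,-8)=66 g(12,-6)=220 g(12,-4)=495 g(12,-2)=791 g(12,0)=912 g(12,2)=726 g(12,4)=275
t=13: g(13,-13)=1 g(13,-11)=13 g(13,-9)=78 g(13,-7)=286 g(13,-5)=715 g(13,-3)=1286 g(13,-1)=1703 g(13,1)=1638 g(13,3)=1001
t=14: g(14,-14)=1 g(14,-12)=14 g(14,-10)=91 g(14,-8)=364 g(14,-6)=1001 g(14,-4)=2001 g(14,-2)=2989 g(14,0)=3341 g(14,2)=2639 g(14,4)=1001
t=15: g(15,-15)=1 g(15,-13)=15 g(15,-11)=105 g(15,-9)=455 g(15,-7)=1365 g(15,-5)=3002 g(15,-3)=4990 g(15,-1)=6330 g(15,1)=5980 g(15,3)=3640
t=16: g(16,-16)=1 g(16,-14)=16 g(16,-12)=120 g(16,-10)=560 g(16,-8)=1820 g(16,-6)=4367 g(16,-4)=7992 g(16,-2)=11320 g(16,0)=12310 g(16,2)=9620 g(16,4)=3640
t=17: g(17,-17)=1 g(17,-15)=17 g(17,-13)=136 g(17,-11)=680 g(17,-9)=2380 g(17,-7)=6187 g(17,-5)=12359 g(17,-3)=19312 g(17,-1)=23630 g(17,1)=21930 g(17,3)=13260
t=18: g(18,-18)=1 g(18,-16)=18 g(18,-14)=153 g(18,-12)=816 g(18,-10)=3060 g(18,-8)=8567 g(18,-6)=18546 g(18,-4)=31671 g(18,-2)=42942 g(18,0)=45560 g(18,2)=35190 g(18,4)=13260
t=19: g(19,-19)=1 g(19,-17)=19 g(19,-15)=171 g(19,-13)=969 g(19,-11)=3876 g(19,-9)=11627 g(19,-7)=27113 g(19,-5)=50217 g(19,-3)=74613 g(19,-1)=88502 g(19,1)=80750 g(19,3)=48450
t=20: g(20,-20)=1 g(20,-18)=20 g(20,-16)=190 g(20,-14)=1140 g(20,-12)=4845 g(20,-10)=15503 g(20,-8)=38740 g(20,-6)=77330 g(20,-4)=124830 g(20,-2)=163115 g(20,0)=169252 g(20,2)=129200 g(20,4)=48450
t=21: g(21,-21)=1 g(21,-19)=21 g(21,-17)=210 g(21,-15)=1330 g(21,-13)=5985 g(21,-11)=20348 g(21,-9)=54243 g(21,-7)=116070 g(21,-5)=202160 g(21,-3)=287945 g(21,-1)=332367 g(21,1)=298452 g(21,3)=177650
t=22: g(22,-22)=1 g(22,-20)=22 g(22,-18)=231 g(22,-16)=1540 g(22,-14)=7315 g(22,-12)=26333 g(22,-10)=74591 g(22,-8)=170313 g(22,-6)=318230 g(22,-4)=490105 g(22,-2)=620312 g(22,0)=630819 g(22,2)=476102 g(22,4)=177650
t=23: g(23,-23)=1 g(23,-21)=23 g(23,-19)=253 g(23,-17)=1771 g(23,-15)=8855 g(23,-13)=33648 g(23,-11)=100924 g(23,-9)=244904 g(23,-7)=488543 g(23,-5)=808335 g(23,-3)=1110417 g(23,-1)=1251131 g(23,1)=1106921 g(23,3)=653752
t=24: g(24,-24)=1 g(24,-22)=24 g(24,-20)=276 g(24,-18)=2024 g(24,-16)=10626 g(24,-14)=42503 g(24,-12)=134572 g(24,-10)=345828 g(24,-8)=733447 g(24,-6)=1296878 g(24,-4)=1918752 g(24,-2)=2361548 g(24,0)=2358052 g(24,2)=1760673 g(24,4)=653752
t=25: g(25,-25)=1 g(25,-23)=25 g(25,-21)=300 g(25,-19)=2300 g(25,-17)=12650 g(25,-15)=53129 g(25,-13)=177075 g(25,-11)=480400 g(25,-9)=1079275 g(25,-7)=2030325 g(25,-5)=3215630 g(25,-3)=4280300 g(25,-1)=4719600 g(25,1)=4118725 g(25,3)=2414425
t=26: g(26,-26)=1 g(26,-24)=26 g(26,-22)=325 g(26,-20)=2600 g(26,-18)=14950 g(26,-16)=65779 g(26,-14)=230204 g(26,-12)=657475 g(26,-10)=1559675 g(26,-8)=3109600 g(26,-6)=5245955 g(26,-4)=7495930 g(26,-2)=8999900 g(26,0)=8838325 g(26,2)=6533150 g(26,4)=2414425
t=27: g(27,-27)=1 g(27,-25)=27 g(27,-23)=351 g(27,-21)=2925 g(27,-19)=17550 g(27,-17)=80729 g(27,-15)=295983 g(27,-13)=887679 g(27,-11)=2217150 g(27,-9)=4669275 g(27,-7)=8355555 g(27,-5)=12741885 g(27,-3)=16495830 g(27,-1)=17838225 g(27,1)=15371475 g(27,3)=8947575
Paths never hitting 5: Σ_s g(27,s) = 87922215
Paths hitting 5: 2^27 - 87922215 = 46295513
P = 46295513/134217728 = 46295513/134217728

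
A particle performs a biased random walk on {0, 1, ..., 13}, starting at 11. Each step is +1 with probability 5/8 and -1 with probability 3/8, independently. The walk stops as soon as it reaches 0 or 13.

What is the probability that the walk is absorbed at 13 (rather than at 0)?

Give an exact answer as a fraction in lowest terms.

Biased walk: p = 5/8, q = 3/8, r = q/p = 3/5
Gambler's ruin: P(hit 13 before 0 | start at 11) = (1 - r^a)/(1 - r^N)
r^11 = 177147/48828125; r^13 = 1594323/1220703125
P = (1 - 177147/48828125) / (1 - 1594323/1220703125) = 48650978/48828125 / 1219108802/1220703125 = 608137225/609554401

Answer: 608137225/609554401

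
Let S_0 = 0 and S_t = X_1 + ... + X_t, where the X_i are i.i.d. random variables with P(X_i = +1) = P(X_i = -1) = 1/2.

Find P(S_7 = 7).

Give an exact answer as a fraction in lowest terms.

To reach position 7 after 7 steps: need 7 steps of +1 and 0 of -1.
Favorable paths: C(7,7) = 1
Total paths: 2^7 = 128
P = 1/128 = 1/128

Answer: 1/128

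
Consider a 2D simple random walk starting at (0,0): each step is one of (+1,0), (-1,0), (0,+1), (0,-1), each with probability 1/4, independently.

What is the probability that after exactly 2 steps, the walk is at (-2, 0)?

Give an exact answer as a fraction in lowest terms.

Answer: 1/16

Derivation:
Let h be the number of horizontal steps (so 2-h are vertical). To end at (-2,0) need (h-2)/2 right-steps and ((2-h)+0)/2 up-steps.
Sum over h with 2 ≤ h ≤ 2, h ≡ 0 (mod 2), 2-h ≡ 0 (mod 2):
h=2: C(2,2)·C(2,0)·C(0,0) = 1·1·1 = 1
Total favorable: 1
Total paths: 4^2 = 16
P = 1/16 = 1/16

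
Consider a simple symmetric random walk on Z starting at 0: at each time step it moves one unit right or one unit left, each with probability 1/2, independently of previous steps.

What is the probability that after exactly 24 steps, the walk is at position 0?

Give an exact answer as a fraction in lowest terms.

Answer: 676039/4194304

Derivation:
To return to 0 after 24 steps: need exactly 12 steps of +1 and 12 of -1.
Favorable paths: C(24,12) = 2704156
Total paths: 2^24 = 16777216
P = 2704156/16777216 = 676039/4194304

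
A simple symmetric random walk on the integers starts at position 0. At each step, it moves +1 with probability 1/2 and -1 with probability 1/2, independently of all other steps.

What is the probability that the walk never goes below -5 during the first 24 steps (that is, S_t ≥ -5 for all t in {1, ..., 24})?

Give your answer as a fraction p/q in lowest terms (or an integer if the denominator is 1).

Answer: 3231615/4194304

Derivation:
Let f(t,s) = #length-t paths at position s with S_1..S_t all ≥ -5.
f(t,s) = f(t-1,s-1) + f(t-1,s+1) for s ≥ -5; f(t,s) = 0 for s < -5.
t=0: f(0,0)=1
t=1: f(1,-1)=1 f(1,1)=1
t=2: f(2,-2)=1 f(2,0)=2 f(2,2)=1
t=3: f(3,-3)=1 f(3,-1)=3 f(3,1)=3 f(3,3)=1
t=4: f(4,-4)=1 f(4,-2)=4 f(4,0)=6 f(4,2)=4 f(4,4)=1
t=5: f(5,-5)=1 f(5,-3)=5 f(5,-1)=10 f(5,1)=10 f(5,3)=5 f(5,5)=1
t=6: f(6,-4)=6 f(6,-2)=15 f(6,0)=20 f(6,2)=15 f(6,4)=6 f(6,6)=1
t=7: f(7,-5)=6 f(7,-3)=21 f(7,-1)=35 f(7,1)=35 f(7,3)=21 f(7,5)=7 f(7,7)=1
t=8: f(8,-4)=27 f(8,-2)=56 f(8,0)=70 f(8,2)=56 f(8,4)=28 f(8,6)=8 f(8,8)=1
t=9: f(9,-5)=27 f(9,-3)=83 f(9,-1)=126 f(9,1)=126 f(9,3)=84 f(9,5)=36 f(9,7)=9 f(9,9)=1
t=10: f(10,-4)=110 f(10,-2)=209 f(10,0)=252 f(10,2)=210 f(10,4)=120 f(10,6)=45 f(10,8)=10 f(10,10)=1
t=11: f(11,-5)=110 f(11,-3)=319 f(11,-1)=461 f(11,1)=462 f(11,3)=330 f(11,5)=165 f(11,7)=55 f(11,9)=11 f(11,11)=1
t=12: f(12,-4)=429 f(12,-2)=780 f(12,0)=923 f(12,2)=792 f(12,4)=495 f(12,6)=220 f(12,8)=66 f(12,10)=12 f(12,12)=1
t=13: f(13,-5)=429 f(13,-3)=1209 f(13,-1)=1703 f(13,1)=1715 f(13,3)=1287 f(13,5)=715 f(13,7)=286 f(13,9)=78 f(13,11)=13 f(13,13)=1
t=14: f(14,-4)=1638 f(14,-2)=2912 f(14,0)=3418 f(14,2)=3002 f(14,4)=2002 f(14,6)=1001 f(14,8)=364 f(14,10)=91 f(14,12)=14 f(14,14)=1
t=15: f(15,-5)=1638 f(15,-3)=4550 f(15,-1)=6330 f(15,1)=6420 f(15,3)=5004 f(15,5)=3003 f(15,7)=1365 f(15,9)=455 f(15,11)=105 f(15,13)=15 f(15,15)=1
t=16: f(16,-4)=6188 f(16,-2)=10880 f(16,0)=12750 f(16,2)=11424 f(16,4)=8007 f(16,6)=4368 f(16,8)=1820 f(16,10)=560 f(16,12)=120 f(16,14)=16 f(16,16)=1
t=17: f(17,-5)=6188 f(17,-3)=17068 f(17,-1)=23630 f(17,1)=24174 f(17,3)=19431 f(17,5)=12375 f(17,7)=6188 f(17,9)=2380 f(17,11)=680 f(17,13)=136 f(17,15)=17 f(17,17)=1
t=18: f(18,-4)=23256 f(18,-2)=40698 f(18,0)=47804 f(18,2)=43605 f(18,4)=31806 f(18,6)=18563 f(18,8)=8568 f(18,10)=3060 f(18,12)=816 f(18,14)=153 f(18,16)=18 f(18,18)=1
t=19: f(19,-5)=23256 f(19,-3)=63954 f(19,-1)=88502 f(19,1)=91409 f(19,3)=75411 f(19,5)=50369 f(19,7)=27131 f(19,9)=11628 f(19,11)=3876 f(19,13)=969 f(19,15)=171 f(19,17)=19 f(19,19)=1
t=20: f(20,-4)=87210 f(20,-2)=152456 f(20,0)=179911 f(20,2)=166820 f(20,4)=125780 f(20,6)=77500 f(20,8)=38759 f(20,10)=15504 f(20,12)=4845 f(20,14)=1140 f(20,16)=190 f(20,18)=20 f(20,20)=1
t=21: f(21,-5)=87210 f(21,-3)=239666 f(21,-1)=332367 f(21,1)=346731 f(21,3)=292600 f(21,5)=203280 f(21,7)=116259 f(21,9)=54263 f(21,11)=20349 f(21,13)=5985 f(21,15)=1330 f(21,17)=210 f(21,19)=21 f(21,21)=1
t=22: f(22,-4)=326876 f(22,-2)=572033 f(22,0)=679098 f(22,2)=639331 f(22,4)=495880 f(22,6)=319539 f(22,8)=170522 f(22,10)=74612 f(22,12)=26334 f(22,14)=7315 f(22,16)=1540 f(22,18)=231 f(22,20)=22 f(22,22)=1
t=23: f(23,-5)=326876 f(23,-3)=898909 f(23,-1)=1251131 f(23,1)=1318429 f(23,3)=1135211 f(23,5)=815419 f(23,7)=490061 f(23,9)=245134 f(23,11)=100946 f(23,13)=33649 f(23,15)=8855 f(23,17)=1771 f(23,19)=253 f(23,21)=23 f(23,23)=1
t=24: f(24,-4)=1225785 f(24,-2)=2150040 f(24,0)=2569560 f(24,2)=2453640 f(24,4)=1950630 f(24,6)=1305480 f(24,8)=735195 f(24,10)=346080 f(24,12)=134595 f(24,14)=42504 f(24,16)=10626 f(24,18)=2024 f(24,20)=276 f(24,22)=24 f(24,24)=1
Σ_s f(24,s) = 12926460
P = 12926460/16777216 = 3231615/4194304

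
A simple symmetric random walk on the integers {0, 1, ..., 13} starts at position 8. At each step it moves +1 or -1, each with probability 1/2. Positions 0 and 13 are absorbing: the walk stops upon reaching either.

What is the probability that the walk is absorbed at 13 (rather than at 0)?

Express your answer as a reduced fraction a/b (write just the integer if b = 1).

Symmetric walk (p = 1/2): the harmonic-function argument gives P(hit 13 before 0 | start at 8) = a/N.
P = 8/13 = 8/13

Answer: 8/13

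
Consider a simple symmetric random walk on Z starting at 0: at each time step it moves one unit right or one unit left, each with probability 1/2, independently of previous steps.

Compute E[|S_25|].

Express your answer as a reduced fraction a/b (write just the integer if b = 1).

S_25 takes values m ≡ 1 (mod 2) with |m| ≤ 25; P(S_25=m) = C(25,(25+m)/2)/2^25.
Total paths: 2^25 = 33554432
Distribution: P(S=-25)=1/33554432, P(S=-23)=25/33554432, P(S=-21)=300/33554432, P(S=-19)=2300/33554432, P(S=-17)=12650/33554432, P(S=-15)=53130/33554432, P(S=-13)=177100/33554432, P(S=-11)=480700/33554432, P(S=-9)=1081575/33554432, P(S=-7)=2042975/33554432, P(S=-5)=3268760/33554432, P(S=-3)=4457400/33554432, P(S=-1)=5200300/33554432, P(S=1)=5200300/33554432, P(S=3)=4457400/33554432, P(S=5)=3268760/33554432, P(S=7)=2042975/33554432, P(S=9)=1081575/33554432, P(S=11)=480700/33554432, P(S=13)=177100/33554432, P(S=15)=53130/33554432, P(S=17)=12650/33554432, P(S=19)=2300/33554432, P(S=21)=300/33554432, P(S=23)=25/33554432, P(S=25)=1/33554432
E[|S_25|] = Σ_m |m|·P(S_25=m) = 135207800/33554432 = 16900975/4194304

Answer: 16900975/4194304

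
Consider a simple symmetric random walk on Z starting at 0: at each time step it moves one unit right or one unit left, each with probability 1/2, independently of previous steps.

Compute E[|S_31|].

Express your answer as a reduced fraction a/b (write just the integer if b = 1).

Answer: 300540195/67108864

Derivation:
S_31 takes values m ≡ 1 (mod 2) with |m| ≤ 31; P(S_31=m) = C(31,(31+m)/2)/2^31.
Total paths: 2^31 = 2147483648
Distribution: P(S=-31)=1/2147483648, P(S=-29)=31/2147483648, P(S=-27)=465/2147483648, P(S=-25)=4495/2147483648, P(S=-23)=31465/2147483648, P(S=-21)=169911/2147483648, P(S=-19)=736281/2147483648, P(S=-17)=2629575/2147483648, P(S=-15)=7888725/2147483648, P(S=-13)=20160075/2147483648, P(S=-11)=44352165/2147483648, P(S=-9)=84672315/2147483648, P(S=-7)=141120525/2147483648, P(S=-5)=206253075/2147483648, P(S=-3)=265182525/2147483648, P(S=-1)=300540195/2147483648, P(S=1)=300540195/2147483648, P(S=3)=265182525/2147483648, P(S=5)=206253075/2147483648, P(S=7)=141120525/2147483648, P(S=9)=84672315/2147483648, P(S=11)=44352165/2147483648, P(S=13)=20160075/2147483648, P(S=15)=7888725/2147483648, P(S=17)=2629575/2147483648, P(S=19)=736281/2147483648, P(S=21)=169911/2147483648, P(S=23)=31465/2147483648, P(S=25)=4495/2147483648, P(S=27)=465/2147483648, P(S=29)=31/2147483648, P(S=31)=1/2147483648
E[|S_31|] = Σ_m |m|·P(S_31=m) = 9617286240/2147483648 = 300540195/67108864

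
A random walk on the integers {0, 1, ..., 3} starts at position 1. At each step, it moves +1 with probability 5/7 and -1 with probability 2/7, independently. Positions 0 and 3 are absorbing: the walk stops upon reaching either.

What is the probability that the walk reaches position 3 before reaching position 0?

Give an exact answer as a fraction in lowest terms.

Biased walk: p = 5/7, q = 2/7, r = q/p = 2/5
Gambler's ruin: P(hit 3 before 0 | start at 1) = (1 - r^a)/(1 - r^N)
r^1 = 2/5; r^3 = 8/125
P = (1 - 2/5) / (1 - 8/125) = 3/5 / 117/125 = 25/39

Answer: 25/39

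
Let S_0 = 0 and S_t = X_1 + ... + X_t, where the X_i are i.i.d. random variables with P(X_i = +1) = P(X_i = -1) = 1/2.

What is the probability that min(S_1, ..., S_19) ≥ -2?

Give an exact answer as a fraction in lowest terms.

Let f(t,s) = #length-t paths at position s with S_1..S_t all ≥ -2.
f(t,s) = f(t-1,s-1) + f(t-1,s+1) for s ≥ -2; f(t,s) = 0 for s < -2.
t=0: f(0,0)=1
t=1: f(1,-1)=1 f(1,1)=1
t=2: f(2,-2)=1 f(2,0)=2 f(2,2)=1
t=3: f(3,-1)=3 f(3,1)=3 f(3,3)=1
t=4: f(4,-2)=3 f(4,0)=6 f(4,2)=4 f(4,4)=1
t=5: f(5,-1)=9 f(5,1)=10 f(5,3)=5 f(5,5)=1
t=6: f(6,-2)=9 f(6,0)=19 f(6,2)=15 f(6,4)=6 f(6,6)=1
t=7: f(7,-1)=28 f(7,1)=34 f(7,3)=21 f(7,5)=7 f(7,7)=1
t=8: f(8,-2)=28 f(8,0)=62 f(8,2)=55 f(8,4)=28 f(8,6)=8 f(8,8)=1
t=9: f(9,-1)=90 f(9,1)=117 f(9,3)=83 f(9,5)=36 f(9,7)=9 f(9,9)=1
t=10: f(10,-2)=90 f(10,0)=207 f(10,2)=200 f(10,4)=119 f(10,6)=45 f(10,8)=10 f(10,10)=1
t=11: f(11,-1)=297 f(11,1)=407 f(11,3)=319 f(11,5)=164 f(11,7)=55 f(11,9)=11 f(11,11)=1
t=12: f(12,-2)=297 f(12,0)=704 f(12,2)=726 f(12,4)=483 f(12,6)=219 f(12,8)=66 f(12,10)=12 f(12,12)=1
t=13: f(13,-1)=1001 f(13,1)=1430 f(13,3)=1209 f(13,5)=702 f(13,7)=285 f(13,9)=78 f(13,11)=13 f(13,13)=1
t=14: f(14,-2)=1001 f(14,0)=2431 f(14,2)=2639 f(14,4)=1911 f(14,6)=987 f(14,8)=363 f(14,10)=91 f(14,12)=14 f(14,14)=1
t=15: f(15,-1)=3432 f(15,1)=5070 f(15,3)=4550 f(15,5)=2898 f(15,7)=1350 f(15,9)=454 f(15,11)=105 f(15,13)=15 f(15,15)=1
t=16: f(16,-2)=3432 f(16,0)=8502 f(16,2)=9620 f(16,4)=7448 f(16,6)=4248 f(16,8)=1804 f(16,10)=559 f(16,12)=120 f(16,14)=16 f(16,16)=1
t=17: f(17,-1)=11934 f(17,1)=18122 f(17,3)=17068 f(17,5)=11696 f(17,7)=6052 f(17,9)=2363 f(17,11)=679 f(17,13)=136 f(17,15)=17 f(17,17)=1
t=18: f(18,-2)=11934 f(18,0)=30056 f(18,2)=35190 f(18,4)=28764 f(18,6)=17748 f(18,8)=8415 f(18,10)=3042 f(18,12)=815 f(18,14)=153 f(18,16)=18 f(18,18)=1
t=19: f(19,-1)=41990 f(19,1)=65246 f(19,3)=63954 f(19,5)=46512 f(19,7)=26163 f(19,9)=11457 f(19,11)=3857 f(19,13)=968 f(19,15)=171 f(19,17)=19 f(19,19)=1
Σ_s f(19,s) = 260338
P = 260338/524288 = 130169/262144

Answer: 130169/262144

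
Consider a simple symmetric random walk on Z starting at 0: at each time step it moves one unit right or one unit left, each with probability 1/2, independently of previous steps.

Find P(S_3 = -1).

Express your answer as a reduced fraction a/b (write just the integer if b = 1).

To reach position -1 after 3 steps: need 1 step of +1 and 2 of -1.
Favorable paths: C(3,1) = 3
Total paths: 2^3 = 8
P = 3/8 = 3/8

Answer: 3/8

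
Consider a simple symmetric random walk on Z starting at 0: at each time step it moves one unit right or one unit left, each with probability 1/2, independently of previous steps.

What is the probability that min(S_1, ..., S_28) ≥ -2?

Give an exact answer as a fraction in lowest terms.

Answer: 14375115/33554432

Derivation:
Let f(t,s) = #length-t paths at position s with S_1..S_t all ≥ -2.
f(t,s) = f(t-1,s-1) + f(t-1,s+1) for s ≥ -2; f(t,s) = 0 for s < -2.
t=0: f(0,0)=1
t=1: f(1,-1)=1 f(1,1)=1
t=2: f(2,-2)=1 f(2,0)=2 f(2,2)=1
t=3: f(3,-1)=3 f(3,1)=3 f(3,3)=1
t=4: f(4,-2)=3 f(4,0)=6 f(4,2)=4 f(4,4)=1
t=5: f(5,-1)=9 f(5,1)=10 f(5,3)=5 f(5,5)=1
t=6: f(6,-2)=9 f(6,0)=19 f(6,2)=15 f(6,4)=6 f(6,6)=1
t=7: f(7,-1)=28 f(7,1)=34 f(7,3)=21 f(7,5)=7 f(7,7)=1
t=8: f(8,-2)=28 f(8,0)=62 f(8,2)=55 f(8,4)=28 f(8,6)=8 f(8,8)=1
t=9: f(9,-1)=90 f(9,1)=117 f(9,3)=83 f(9,5)=36 f(9,7)=9 f(9,9)=1
t=10: f(10,-2)=90 f(10,0)=207 f(10,2)=200 f(10,4)=119 f(10,6)=45 f(10,8)=10 f(10,10)=1
t=11: f(11,-1)=297 f(11,1)=407 f(11,3)=319 f(11,5)=164 f(11,7)=55 f(11,9)=11 f(11,11)=1
t=12: f(12,-2)=297 f(12,0)=704 f(12,2)=726 f(12,4)=483 f(12,6)=219 f(12,8)=66 f(12,10)=12 f(12,12)=1
t=13: f(13,-1)=1001 f(13,1)=1430 f(13,3)=1209 f(13,5)=702 f(13,7)=285 f(13,9)=78 f(13,11)=13 f(13,13)=1
t=14: f(14,-2)=1001 f(14,0)=2431 f(14,2)=2639 f(14,4)=1911 f(14,6)=987 f(14,8)=363 f(14,10)=91 f(14,12)=14 f(14,14)=1
t=15: f(15,-1)=3432 f(15,1)=5070 f(15,3)=4550 f(15,5)=2898 f(15,7)=1350 f(15,9)=454 f(15,11)=105 f(15,13)=15 f(15,15)=1
t=16: f(16,-2)=3432 f(16,0)=8502 f(16,2)=9620 f(16,4)=7448 f(16,6)=4248 f(16,8)=1804 f(16,10)=559 f(16,12)=120 f(16,14)=16 f(16,16)=1
t=17: f(17,-1)=11934 f(17,1)=18122 f(17,3)=17068 f(17,5)=11696 f(17,7)=6052 f(17,9)=2363 f(17,11)=679 f(17,13)=136 f(17,15)=17 f(17,17)=1
t=18: f(18,-2)=11934 f(18,0)=30056 f(18,2)=35190 f(18,4)=28764 f(18,6)=17748 f(18,8)=8415 f(18,10)=3042 f(18,12)=815 f(18,14)=153 f(18,16)=18 f(18,18)=1
t=19: f(19,-1)=41990 f(19,1)=65246 f(19,3)=63954 f(19,5)=46512 f(19,7)=26163 f(19,9)=11457 f(19,11)=3857 f(19,13)=968 f(19,15)=171 f(19,17)=19 f(19,19)=1
t=20: f(20,-2)=41990 f(20,0)=107236 f(20,2)=129200 f(20,4)=110466 f(20,6)=72675 f(20,8)=37620 f(20,10)=15314 f(20,12)=4825 f(20,14)=1139 f(20,16)=190 f(20,18)=20 f(20,20)=1
t=21: f(21,-1)=149226 f(21,1)=236436 f(21,3)=239666 f(21,5)=183141 f(21,7)=110295 f(21,9)=52934 f(21,11)=20139 f(21,13)=5964 f(21,15)=1329 f(21,17)=210 f(21,19)=21 f(21,21)=1
t=22: f(22,-2)=149226 f(22,0)=385662 f(22,2)=476102 f(22,4)=422807 f(22,6)=293436 f(22,8)=163229 f(22,10)=73073 f(22,12)=26103 f(22,14)=7293 f(22,16)=1539 f(22,18)=231 f(22,20)=22 f(22,22)=1
t=23: f(23,-1)=534888 f(23,1)=861764 f(23,3)=898909 f(23,5)=716243 f(23,7)=456665 f(23,9)=236302 f(23,11)=99176 f(23,13)=33396 f(23,15)=8832 f(23,17)=1770 f(23,19)=253 f(23,21)=23 f(23,23)=1
t=24: f(24,-2)=534888 f(24,0)=1396652 f(24,2)=1760673 f(24,4)=1615152 f(24,6)=1172908 f(24,8)=692967 f(24,10)=335478 f(24,12)=132572 f(24,14)=42228 f(24,16)=10602 f(24,18)=2023 f(24,20)=276 f(24,22)=24 f(24,24)=1
t=25: f(25,-1)=1931540 f(25,1)=3157325 f(25,3)=3375825 f(25,5)=2788060 f(25,7)=1865875 f(25,9)=1028445 f(25,11)=468050 f(25,13)=174800 f(25,15)=52830 f(25,17)=12625 f(25,19)=2299 f(25,21)=300 f(25,23)=25 f(25,25)=1
t=26: f(26,-2)=1931540 f(26,0)=5088865 f(26,2)=6533150 f(26,4)=6163885 f(26,6)=4653935 f(26,8)=2894320 f(26,10)=1496495 f(26,12)=642850 f(26,14)=227630 f(26,16)=65455 f(26,18)=14924 f(26,20)=2599 f(26,22)=325 f(26,24)=26 f(26,26)=1
t=27: f(27,-1)=7020405 f(27,1)=11622015 f(27,3)=12697035 f(27,5)=10817820 f(27,7)=7548255 f(27,9)=4390815 f(27,11)=2139345 f(27,13)=870480 f(27,15)=293085 f(27,17)=80379 f(27,19)=17523 f(27,21)=2924 f(27,23)=351 f(27,25)=27 f(27,27)=1
t=28: f(28,-2)=7020405 f(28,0)=18642420 f(28,2)=24319050 f(28,4)=23514855 f(28,6)=18366075 f(28,8)=11939070 f(28,10)=6530160 f(28,12)=3009825 f(28,14)=1163565 f(28,16)=373464 f(28,18)=97902 f(28,20)=20447 f(28,22)=3275 f(28,24)=378 f(28,26)=28 f(28,28)=1
Σ_s f(28,s) = 115000920
P = 115000920/268435456 = 14375115/33554432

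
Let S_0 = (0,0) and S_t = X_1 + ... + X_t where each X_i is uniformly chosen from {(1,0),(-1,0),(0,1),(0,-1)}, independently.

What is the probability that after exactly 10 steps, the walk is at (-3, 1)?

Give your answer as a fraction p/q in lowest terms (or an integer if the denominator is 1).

Let h be the number of horizontal steps (so 10-h are vertical). To end at (-3,1) need (h-3)/2 right-steps and ((10-h)+1)/2 up-steps.
Sum over h with 3 ≤ h ≤ 9, h ≡ 1 (mod 2), 10-h ≡ 1 (mod 2):
h=3: C(10,3)·C(3,0)·C(7,4) = 120·1·35 = 4200
h=5: C(10,5)·C(5,1)·C(5,3) = 252·5·10 = 12600
h=7: C(10,7)·C(7,2)·C(3,2) = 120·21·3 = 7560
h=9: C(10,9)·C(9,3)·C(1,1) = 10·84·1 = 840
Total favorable: 25200
Total paths: 4^10 = 1048576
P = 25200/1048576 = 1575/65536

Answer: 1575/65536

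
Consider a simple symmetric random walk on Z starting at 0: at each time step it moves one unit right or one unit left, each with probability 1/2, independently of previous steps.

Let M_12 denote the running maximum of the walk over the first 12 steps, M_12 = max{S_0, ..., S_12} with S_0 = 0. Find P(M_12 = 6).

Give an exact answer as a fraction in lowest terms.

Answer: 55/1024

Derivation:
Let M_12 = max(S_0,...,S_12). Use the reflection principle: for j ≥ 1, #{paths with M_12 ≥ j} = #{S_12 ≥ j} + #{S_12 ≥ j+1}.
By reflection, #{M_12 ≥ 6} = #{S_12 ≥ 6} + #{S_12 ≥ 7} = 299 + 79 = 378.
#{M_12 ≥ 7} = #{S_12 ≥ 7} + #{S_12 ≥ 8} = 79 + 79 = 158.
#{M_12 = 6} = 378 - 158 = 220.
P(M_12 = 6) = 220/4096 = 55/1024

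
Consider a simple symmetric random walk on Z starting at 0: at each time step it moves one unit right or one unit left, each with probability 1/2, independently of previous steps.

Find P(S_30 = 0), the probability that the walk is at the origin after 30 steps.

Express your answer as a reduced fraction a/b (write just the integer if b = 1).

To return to 0 after 30 steps: need exactly 15 steps of +1 and 15 of -1.
Favorable paths: C(30,15) = 155117520
Total paths: 2^30 = 1073741824
P = 155117520/1073741824 = 9694845/67108864

Answer: 9694845/67108864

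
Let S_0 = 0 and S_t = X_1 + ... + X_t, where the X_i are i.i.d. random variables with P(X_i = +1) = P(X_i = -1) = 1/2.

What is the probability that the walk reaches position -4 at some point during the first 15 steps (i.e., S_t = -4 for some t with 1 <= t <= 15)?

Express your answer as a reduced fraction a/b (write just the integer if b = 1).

Answer: 309/1024

Derivation:
Count via complement. Let g(t,s) = #length-t paths at position s with S_1..S_t all ≠ -4.
g(t,s) = g(t-1,s-1) + g(t-1,s+1) for s ≠ -4; g(t,-4) = 0.
t=0: g(0,0)=1
t=1: g(1,-1)=1 g(1,1)=1
t=2: g(2,-2)=1 g(2,0)=2 g(2,2)=1
t=3: g(3,-3)=1 g(3,-1)=3 g(3,1)=3 g(3,3)=1
t=4: g(4,-2)=4 g(4,0)=6 g(4,2)=4 g(4,4)=1
t=5: g(5,-3)=4 g(5,-1)=10 g(5,1)=10 g(5,3)=5 g(5,5)=1
t=6: g(6,-2)=14 g(6,0)=20 g(6,2)=15 g(6,4)=6 g(6,6)=1
t=7: g(7,-3)=14 g(7,-1)=34 g(7,1)=35 g(7,3)=21 g(7,5)=7 g(7,7)=1
t=8: g(8,-2)=48 g(8,0)=69 g(8,2)=56 g(8,4)=28 g(8,6)=8 g(8,8)=1
t=9: g(9,-3)=48 g(9,-1)=117 g(9,1)=125 g(9,3)=84 g(9,5)=36 g(9,7)=9 g(9,9)=1
t=10: g(10,-2)=165 g(10,0)=242 g(10,2)=209 g(10,4)=120 g(10,6)=45 g(10,8)=10 g(10,10)=1
t=11: g(11,-3)=165 g(11,-1)=407 g(11,1)=451 g(11,3)=329 g(11,5)=165 g(11,7)=55 g(11,9)=11 g(11,11)=1
t=12: g(12,-2)=572 g(12,0)=858 g(12,2)=780 g(12,4)=494 g(12,6)=220 g(12,8)=66 g(12,10)=12 g(12,12)=1
t=13: g(13,-3)=572 g(13,-1)=1430 g(13,1)=1638 g(13,3)=1274 g(13,5)=714 g(13,7)=286 g(13,9)=78 g(13,11)=13 g(13,13)=1
t=14: g(14,-2)=2002 g(14,0)=3068 g(14,2)=2912 g(14,4)=1988 g(14,6)=1000 g(14,8)=364 g(14,10)=91 g(14,12)=14 g(14,14)=1
t=15: g(15,-3)=2002 g(15,-1)=5070 g(15,1)=5980 g(15,3)=4900 g(15,5)=2988 g(15,7)=1364 g(15,9)=455 g(15,11)=105 g(15,13)=15 g(15,15)=1
Paths never hitting -4: Σ_s g(15,s) = 22880
Paths hitting -4: 2^15 - 22880 = 9888
P = 9888/32768 = 309/1024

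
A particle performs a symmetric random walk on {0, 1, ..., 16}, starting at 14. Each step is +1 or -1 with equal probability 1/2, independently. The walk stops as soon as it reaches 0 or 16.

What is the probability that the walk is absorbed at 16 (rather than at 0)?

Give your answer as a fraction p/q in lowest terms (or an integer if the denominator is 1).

Symmetric walk (p = 1/2): the harmonic-function argument gives P(hit 16 before 0 | start at 14) = a/N.
P = 14/16 = 7/8

Answer: 7/8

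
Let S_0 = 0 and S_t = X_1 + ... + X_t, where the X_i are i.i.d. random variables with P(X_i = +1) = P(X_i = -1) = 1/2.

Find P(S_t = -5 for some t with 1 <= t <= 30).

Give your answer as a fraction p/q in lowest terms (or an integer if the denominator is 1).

Count via complement. Let g(t,s) = #length-t paths at position s with S_1..S_t all ≠ -5.
g(t,s) = g(t-1,s-1) + g(t-1,s+1) for s ≠ -5; g(t,-5) = 0.
t=0: g(0,0)=1
t=1: g(1,-1)=1 g(1,1)=1
t=2: g(2,-2)=1 g(2,0)=2 g(2,2)=1
t=3: g(3,-3)=1 g(3,-1)=3 g(3,1)=3 g(3,3)=1
t=4: g(4,-4)=1 g(4,-2)=4 g(4,0)=6 g(4,2)=4 g(4,4)=1
t=5: g(5,-3)=5 g(5,-1)=10 g(5,1)=10 g(5,3)=5 g(5,5)=1
t=6: g(6,-4)=5 g(6,-2)=15 g(6,0)=20 g(6,2)=15 g(6,4)=6 g(6,6)=1
t=7: g(7,-3)=20 g(7,-1)=35 g(7,1)=35 g(7,3)=21 g(7,5)=7 g(7,7)=1
t=8: g(8,-4)=20 g(8,-2)=55 g(8,0)=70 g(8,2)=56 g(8,4)=28 g(8,6)=8 g(8,8)=1
t=9: g(9,-3)=75 g(9,-1)=125 g(9,1)=126 g(9,3)=84 g(9,5)=36 g(9,7)=9 g(9,9)=1
t=10: g(10,-4)=75 g(10,-2)=200 g(10,0)=251 g(10,2)=210 g(10,4)=120 g(10,6)=45 g(10,8)=10 g(10,10)=1
t=11: g(11,-3)=275 g(11,-1)=451 g(11,1)=461 g(11,3)=330 g(11,5)=165 g(11,7)=55 g(11,9)=11 g(11,11)=1
t=12: g(12,-4)=275 g(12,-2)=726 g(12,0)=912 g(12,2)=791 g(12,4)=495 g(12,6)=220 g(12,8)=66 g(12,10)=12 g(12,12)=1
t=13: g(13,-3)=1001 g(13,-1)=1638 g(13,1)=1703 g(13,3)=1286 g(13,5)=715 g(13,7)=286 g(13,9)=78 g(13,11)=13 g(13,13)=1
t=14: g(14,-4)=1001 g(14,-2)=2639 g(14,0)=3341 g(14,2)=2989 g(14,4)=2001 g(14,6)=1001 g(14,8)=364 g(14,10)=91 g(14,12)=14 g(14,14)=1
t=15: g(15,-3)=3640 g(15,-1)=5980 g(15,1)=6330 g(15,3)=4990 g(15,5)=3002 g(15,7)=1365 g(15,9)=455 g(15,11)=105 g(15,13)=15 g(15,15)=1
t=16: g(16,-4)=3640 g(16,-2)=9620 g(16,0)=12310 g(16,2)=11320 g(16,4)=7992 g(16,6)=4367 g(16,8)=1820 g(16,10)=560 g(16,12)=120 g(16,14)=16 g(16,16)=1
t=17: g(17,-3)=13260 g(17,-1)=21930 g(17,1)=23630 g(17,3)=19312 g(17,5)=12359 g(17,7)=6187 g(17,9)=2380 g(17,11)=680 g(17,13)=136 g(17,15)=17 g(17,17)=1
t=18: g(18,-4)=13260 g(18,-2)=35190 g(18,0)=45560 g(18,2)=42942 g(18,4)=31671 g(18,6)=18546 g(18,8)=8567 g(18,10)=3060 g(18,12)=816 g(18,14)=153 g(18,16)=18 g(18,18)=1
t=19: g(19,-3)=48450 g(19,-1)=80750 g(19,1)=88502 g(19,3)=74613 g(19,5)=50217 g(19,7)=27113 g(19,9)=11627 g(19,11)=3876 g(19,13)=969 g(19,15)=171 g(19,17)=19 g(19,19)=1
t=20: g(20,-4)=48450 g(20,-2)=129200 g(20,0)=169252 g(20,2)=163115 g(20,4)=124830 g(20,6)=77330 g(20,8)=38740 g(20,10)=15503 g(20,12)=4845 g(20,14)=1140 g(20,16)=190 g(20,18)=20 g(20,20)=1
t=21: g(21,-3)=177650 g(21,-1)=298452 g(21,1)=332367 g(21,3)=287945 g(21,5)=202160 g(21,7)=116070 g(21,9)=54243 g(21,11)=20348 g(21,13)=5985 g(21,15)=1330 g(21,17)=210 g(21,19)=21 g(21,21)=1
t=22: g(22,-4)=177650 g(22,-2)=476102 g(22,0)=630819 g(22,2)=620312 g(22,4)=490105 g(22,6)=318230 g(22,8)=170313 g(22,10)=74591 g(22,12)=26333 g(22,14)=7315 g(22,16)=1540 g(22,18)=231 g(22,20)=22 g(22,22)=1
t=23: g(23,-3)=653752 g(23,-1)=1106921 g(23,1)=1251131 g(23,3)=1110417 g(23,5)=808335 g(23,7)=488543 g(23,9)=244904 g(23,11)=100924 g(23,13)=33648 g(23,15)=8855 g(23,17)=1771 g(23,19)=253 g(23,21)=23 g(23,23)=1
t=24: g(24,-4)=653752 g(24,-2)=1760673 g(24,0)=2358052 g(24,2)=2361548 g(24,4)=1918752 g(24,6)=1296878 g(24,8)=733447 g(24,10)=345828 g(24,12)=134572 g(24,14)=42503 g(24,16)=10626 g(24,18)=2024 g(24,20)=276 g(24,22)=24 g(24,24)=1
t=25: g(25,-3)=2414425 g(25,-1)=4118725 g(25,1)=4719600 g(25,3)=4280300 g(25,5)=3215630 g(25,7)=2030325 g(25,9)=1079275 g(25,11)=480400 g(25,13)=177075 g(25,15)=53129 g(25,17)=12650 g(25,19)=2300 g(25,21)=300 g(25,23)=25 g(25,25)=1
t=26: g(26,-4)=2414425 g(26,-2)=6533150 g(26,0)=8838325 g(26,2)=8999900 g(26,4)=7495930 g(26,6)=5245955 g(26,8)=3109600 g(26,10)=1559675 g(26,12)=657475 g(26,14)=230204 g(26,16)=65779 g(26,18)=14950 g(26,20)=2600 g(26,22)=325 g(26,24)=26 g(26,26)=1
t=27: g(27,-3)=8947575 g(27,-1)=15371475 g(27,1)=17838225 g(27,3)=16495830 g(27,5)=12741885 g(27,7)=8355555 g(27,9)=4669275 g(27,11)=2217150 g(27,13)=887679 g(27,15)=295983 g(27,17)=80729 g(27,19)=17550 g(27,21)=2925 g(27,23)=351 g(27,25)=27 g(27,27)=1
t=28: g(28,-4)=8947575 g(28,-2)=24319050 g(28,0)=33209700 g(28,2)=34334055 g(28,4)=29237715 g(28,6)=21097440 g(28,8)=13024830 g(28,10)=6886425 g(28,12)=3104829 g(28,14)=1183662 g(28,16)=376712 g(28,18)=98279 g(28,20)=20475 g(28,22)=3276 g(28,24)=378 g(28,26)=28 g(28,28)=1
t=29: g(29,-3)=33266625 g(29,-1)=57528750 g(29,1)=67543755 g(29,3)=63571770 g(29,5)=50335155 g(29,7)=34122270 g(29,9)=19911255 g(29,11)=9991254 g(29,13)=4288491 g(29,15)=1560374 g(29,17)=474991 g(29,19)=118754 g(29,21)=23751 g(29,23)=3654 g(29,25)=406 g(29,27)=29 g(29,29)=1
t=30: g(30,-4)=33266625 g(30,-2)=90795375 g(30,0)=125072505 g(30,2)=131115525 g(30,4)=113906925 g(30,6)=84457425 g(30,8)=54033525 g(30,10)=29902509 g(30,12)=14279745 g(30,14)=5848865 g(30,16)=2035365 g(30,18)=593745 g(30,20)=142505 g(30,22)=27405 g(30,24)=4060 g(30,26)=435 g(30,28)=30 g(30,30)=1
Paths never hitting -5: Σ_s g(30,s) = 685482570
Paths hitting -5: 2^30 - 685482570 = 388259254
P = 388259254/1073741824 = 194129627/536870912

Answer: 194129627/536870912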